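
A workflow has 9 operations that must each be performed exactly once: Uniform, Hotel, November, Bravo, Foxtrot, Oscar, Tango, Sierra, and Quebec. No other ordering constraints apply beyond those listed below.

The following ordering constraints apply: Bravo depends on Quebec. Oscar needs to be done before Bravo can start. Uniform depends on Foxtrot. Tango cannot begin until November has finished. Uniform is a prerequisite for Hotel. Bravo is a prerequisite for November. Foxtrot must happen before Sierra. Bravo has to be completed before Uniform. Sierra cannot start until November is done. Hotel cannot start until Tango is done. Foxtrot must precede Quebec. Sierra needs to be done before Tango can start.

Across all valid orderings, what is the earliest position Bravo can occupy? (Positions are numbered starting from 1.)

Every operation that must precede Bravo has to come before it. Tracing all chains that end at Bravo, those operations are: Foxtrot, Oscar, Quebec — 3 in total.
So at minimum 3 operations come before Bravo, putting Bravo no earlier than position 4. That position is achievable by scheduling exactly those predecessors first.

4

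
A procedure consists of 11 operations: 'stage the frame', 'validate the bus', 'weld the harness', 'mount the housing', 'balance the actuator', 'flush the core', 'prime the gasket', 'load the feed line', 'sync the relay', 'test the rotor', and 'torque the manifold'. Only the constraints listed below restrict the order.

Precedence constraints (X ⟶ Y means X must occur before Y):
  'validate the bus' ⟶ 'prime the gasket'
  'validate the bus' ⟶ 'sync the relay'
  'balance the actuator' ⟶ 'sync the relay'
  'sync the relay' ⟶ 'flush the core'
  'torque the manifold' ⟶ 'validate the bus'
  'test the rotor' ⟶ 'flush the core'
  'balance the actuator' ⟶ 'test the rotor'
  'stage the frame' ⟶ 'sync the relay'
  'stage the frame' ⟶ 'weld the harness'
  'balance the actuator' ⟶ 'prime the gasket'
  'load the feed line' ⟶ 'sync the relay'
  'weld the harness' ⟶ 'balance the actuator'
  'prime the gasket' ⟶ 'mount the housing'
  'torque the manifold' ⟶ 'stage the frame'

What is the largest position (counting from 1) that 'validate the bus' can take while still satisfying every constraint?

7

The operations that are forced after 'validate the bus', directly or by a chain of constraints, are 'mount the housing', 'flush the core', 'prime the gasket', 'sync the relay'. That's 4 operations.
With 4 mandatory successors out of 11 operations total, the latest slot for 'validate the bus' is 11−4 = 7, and it's reachable by doing all non-successors before 'validate the bus'.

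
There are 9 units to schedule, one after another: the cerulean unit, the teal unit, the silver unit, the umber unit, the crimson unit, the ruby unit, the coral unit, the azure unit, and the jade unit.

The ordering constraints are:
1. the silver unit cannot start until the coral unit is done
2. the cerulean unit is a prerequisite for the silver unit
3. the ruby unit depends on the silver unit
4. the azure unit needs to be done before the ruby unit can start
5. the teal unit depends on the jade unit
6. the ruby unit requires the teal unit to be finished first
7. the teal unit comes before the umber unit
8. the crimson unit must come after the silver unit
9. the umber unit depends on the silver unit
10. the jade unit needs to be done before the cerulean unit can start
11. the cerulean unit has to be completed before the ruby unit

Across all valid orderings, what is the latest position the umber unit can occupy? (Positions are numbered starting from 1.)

9

No constraint forces any unit after the umber unit, so it can be placed last, in position 9.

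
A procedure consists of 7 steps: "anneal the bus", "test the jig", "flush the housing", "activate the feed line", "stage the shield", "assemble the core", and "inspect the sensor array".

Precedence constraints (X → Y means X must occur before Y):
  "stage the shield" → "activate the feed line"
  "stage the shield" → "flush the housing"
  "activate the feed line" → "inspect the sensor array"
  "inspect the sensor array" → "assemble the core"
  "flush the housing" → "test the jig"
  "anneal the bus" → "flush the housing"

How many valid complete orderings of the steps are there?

The steps with no prerequisites are "anneal the bus", "stage the shield"; any of them can be placed first.
Systematically extending each partial ordering one step at a time and counting, there are 30 complete orderings.

30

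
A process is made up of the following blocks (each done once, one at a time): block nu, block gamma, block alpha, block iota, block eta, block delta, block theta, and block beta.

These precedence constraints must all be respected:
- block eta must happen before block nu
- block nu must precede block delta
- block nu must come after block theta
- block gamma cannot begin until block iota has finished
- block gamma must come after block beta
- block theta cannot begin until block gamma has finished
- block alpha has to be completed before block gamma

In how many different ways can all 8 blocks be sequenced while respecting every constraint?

4 blocks have no prerequisites (block alpha, block iota, block eta, block beta), so any of them could come first.
Counting all ways to extend the partial order to a total order gives 36.

36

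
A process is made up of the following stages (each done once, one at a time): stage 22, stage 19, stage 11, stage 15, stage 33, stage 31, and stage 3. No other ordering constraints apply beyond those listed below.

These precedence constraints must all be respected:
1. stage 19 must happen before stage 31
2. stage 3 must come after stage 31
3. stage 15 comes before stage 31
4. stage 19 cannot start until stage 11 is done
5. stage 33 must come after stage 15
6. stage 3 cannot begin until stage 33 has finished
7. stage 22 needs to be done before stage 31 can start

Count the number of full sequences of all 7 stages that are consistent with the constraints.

3 stages have no prerequisites (stage 22, stage 11, stage 15), so any of them could come first.
Counting all ways to extend the partial order to a total order gives 42.

42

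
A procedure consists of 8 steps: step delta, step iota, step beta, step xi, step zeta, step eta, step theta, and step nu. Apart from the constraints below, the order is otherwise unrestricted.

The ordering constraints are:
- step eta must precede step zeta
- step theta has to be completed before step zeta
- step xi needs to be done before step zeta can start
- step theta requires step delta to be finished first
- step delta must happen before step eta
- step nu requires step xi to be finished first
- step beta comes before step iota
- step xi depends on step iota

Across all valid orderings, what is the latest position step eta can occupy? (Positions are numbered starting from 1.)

Following the constraints forward from step eta, its only required successor is step zeta.
With 1 mandatory successor out of 8 steps total, the latest slot for step eta is 8−1 = 7, and it's reachable by doing all non-successors before step eta.

7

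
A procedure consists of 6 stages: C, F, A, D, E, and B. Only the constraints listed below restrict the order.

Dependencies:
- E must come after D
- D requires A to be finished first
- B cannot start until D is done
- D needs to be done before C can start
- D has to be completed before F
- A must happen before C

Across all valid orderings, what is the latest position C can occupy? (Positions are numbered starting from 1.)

6

C has no required successors, so nothing stops it from going last (position 6).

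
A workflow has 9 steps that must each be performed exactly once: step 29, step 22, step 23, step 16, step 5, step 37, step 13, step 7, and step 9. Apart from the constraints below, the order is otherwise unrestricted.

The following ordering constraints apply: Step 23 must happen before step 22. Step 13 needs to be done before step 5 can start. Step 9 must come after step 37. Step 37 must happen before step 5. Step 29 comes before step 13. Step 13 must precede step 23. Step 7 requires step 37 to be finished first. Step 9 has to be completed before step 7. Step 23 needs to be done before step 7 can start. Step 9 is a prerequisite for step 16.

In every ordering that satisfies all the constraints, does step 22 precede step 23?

No

The constraints actually force step 23 before step 22 (via step 23 → step 22), not the other way around.
So step 22 does not have to come before step 23 — it cannot.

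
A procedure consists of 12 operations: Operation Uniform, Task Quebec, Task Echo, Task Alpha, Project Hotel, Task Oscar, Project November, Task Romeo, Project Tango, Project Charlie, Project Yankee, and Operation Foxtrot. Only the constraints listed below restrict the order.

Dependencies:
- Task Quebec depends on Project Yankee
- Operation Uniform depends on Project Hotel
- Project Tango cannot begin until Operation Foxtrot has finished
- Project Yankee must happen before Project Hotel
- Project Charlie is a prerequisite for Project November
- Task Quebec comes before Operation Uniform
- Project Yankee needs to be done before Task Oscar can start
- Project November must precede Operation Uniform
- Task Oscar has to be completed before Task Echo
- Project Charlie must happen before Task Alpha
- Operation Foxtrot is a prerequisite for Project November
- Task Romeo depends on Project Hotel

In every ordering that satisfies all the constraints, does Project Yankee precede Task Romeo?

Yes

Following the dependencies: Project Yankee → Project Hotel → Task Romeo.
So Project Yankee must precede Task Romeo in any valid ordering.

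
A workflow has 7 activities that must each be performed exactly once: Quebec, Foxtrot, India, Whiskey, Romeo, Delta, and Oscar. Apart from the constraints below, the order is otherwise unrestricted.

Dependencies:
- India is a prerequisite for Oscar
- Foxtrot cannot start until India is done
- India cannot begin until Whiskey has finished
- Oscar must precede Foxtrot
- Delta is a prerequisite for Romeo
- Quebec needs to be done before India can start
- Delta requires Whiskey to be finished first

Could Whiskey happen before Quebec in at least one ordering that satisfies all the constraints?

Yes

No chain of constraints runs from Quebec to Whiskey, so Quebec is not required to come first.
So a valid ordering placing Whiskey earlier than Quebec exists.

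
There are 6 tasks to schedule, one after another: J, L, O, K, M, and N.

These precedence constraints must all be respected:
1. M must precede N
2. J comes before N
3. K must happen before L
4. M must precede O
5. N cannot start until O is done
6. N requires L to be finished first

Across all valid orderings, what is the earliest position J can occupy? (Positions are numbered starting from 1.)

No constraint forces any other task before J, so it can be placed first.

1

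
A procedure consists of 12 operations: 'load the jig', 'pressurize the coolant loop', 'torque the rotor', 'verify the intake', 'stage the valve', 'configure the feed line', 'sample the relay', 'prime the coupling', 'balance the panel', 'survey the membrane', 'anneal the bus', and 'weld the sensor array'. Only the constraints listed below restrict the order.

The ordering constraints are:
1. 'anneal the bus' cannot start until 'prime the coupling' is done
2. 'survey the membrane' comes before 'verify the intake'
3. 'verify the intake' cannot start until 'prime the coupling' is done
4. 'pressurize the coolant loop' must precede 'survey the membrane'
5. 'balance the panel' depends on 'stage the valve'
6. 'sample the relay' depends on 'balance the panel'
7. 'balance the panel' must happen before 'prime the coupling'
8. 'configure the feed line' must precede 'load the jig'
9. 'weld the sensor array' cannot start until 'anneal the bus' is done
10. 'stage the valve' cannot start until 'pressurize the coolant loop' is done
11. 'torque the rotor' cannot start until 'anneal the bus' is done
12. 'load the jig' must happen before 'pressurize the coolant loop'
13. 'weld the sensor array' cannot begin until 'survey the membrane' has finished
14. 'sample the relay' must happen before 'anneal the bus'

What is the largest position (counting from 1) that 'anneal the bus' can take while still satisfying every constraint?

10

The operations that are forced after 'anneal the bus', directly or by a chain of constraints, are 'torque the rotor', 'weld the sensor array'. That's 2 operations.
With 2 mandatory successors out of 12 operations total, the latest slot for 'anneal the bus' is 12−2 = 10, and it's reachable by doing all non-successors before 'anneal the bus'.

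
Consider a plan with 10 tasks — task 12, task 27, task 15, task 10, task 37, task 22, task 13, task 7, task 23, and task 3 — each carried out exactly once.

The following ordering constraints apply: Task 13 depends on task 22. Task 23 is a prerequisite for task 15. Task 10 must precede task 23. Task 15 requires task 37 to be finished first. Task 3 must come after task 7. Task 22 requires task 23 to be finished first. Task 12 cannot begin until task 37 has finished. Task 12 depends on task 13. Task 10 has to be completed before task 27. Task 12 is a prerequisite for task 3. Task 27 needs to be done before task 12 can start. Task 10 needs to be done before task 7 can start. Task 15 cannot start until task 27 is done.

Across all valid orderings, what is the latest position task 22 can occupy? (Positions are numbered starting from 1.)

7

Every task that must follow task 22 has to come after it. Tracing all chains starting from task 22, those tasks are: task 12, task 13, task 3 — 3 in total.
So at least 3 tasks follow task 22, putting task 22 no later than position 7. That position is achievable by scheduling everything else first.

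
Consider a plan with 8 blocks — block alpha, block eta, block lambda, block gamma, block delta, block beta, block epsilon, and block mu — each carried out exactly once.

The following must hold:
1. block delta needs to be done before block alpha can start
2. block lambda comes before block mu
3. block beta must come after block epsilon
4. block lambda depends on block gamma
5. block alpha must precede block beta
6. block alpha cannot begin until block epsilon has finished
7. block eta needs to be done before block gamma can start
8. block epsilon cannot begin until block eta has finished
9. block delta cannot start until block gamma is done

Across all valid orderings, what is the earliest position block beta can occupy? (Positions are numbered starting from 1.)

6

Working backwards through the constraints from block beta, its full set of required predecessors is block alpha, block eta, block gamma, block delta, block epsilon — 5 of them.
With 5 mandatory predecessors, the earliest block beta can sit is position 5+1 = 6, and placing just those 5 first achieves it.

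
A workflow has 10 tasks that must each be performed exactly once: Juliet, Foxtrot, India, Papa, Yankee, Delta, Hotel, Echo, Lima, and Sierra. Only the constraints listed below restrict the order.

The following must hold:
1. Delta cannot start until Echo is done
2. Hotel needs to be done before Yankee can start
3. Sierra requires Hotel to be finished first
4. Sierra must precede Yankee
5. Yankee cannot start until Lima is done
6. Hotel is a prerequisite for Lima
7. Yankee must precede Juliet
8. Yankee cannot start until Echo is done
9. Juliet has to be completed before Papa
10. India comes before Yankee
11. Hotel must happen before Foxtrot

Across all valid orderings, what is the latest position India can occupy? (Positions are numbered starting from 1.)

7

Following every chain forward from India, the tasks that must come later are Juliet, Papa, Yankee — 3 of them.
With 3 mandatory successors out of 10 tasks total, the latest slot for India is 10−3 = 7, and it's reachable by doing all non-successors before India.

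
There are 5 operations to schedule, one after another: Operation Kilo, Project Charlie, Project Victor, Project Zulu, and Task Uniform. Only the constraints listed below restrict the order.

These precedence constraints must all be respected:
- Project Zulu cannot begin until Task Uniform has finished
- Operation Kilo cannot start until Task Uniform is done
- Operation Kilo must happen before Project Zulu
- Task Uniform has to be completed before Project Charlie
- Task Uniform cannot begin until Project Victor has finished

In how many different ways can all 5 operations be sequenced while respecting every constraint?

3

Only Project Victor has no prerequisites, so it must go first.
Systematically extending each partial ordering one operation at a time and counting, there are 3 complete orderings.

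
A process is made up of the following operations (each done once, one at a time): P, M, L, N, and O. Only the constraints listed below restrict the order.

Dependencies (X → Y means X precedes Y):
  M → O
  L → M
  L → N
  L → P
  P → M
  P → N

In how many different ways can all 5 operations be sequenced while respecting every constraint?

L is the only operation with nothing required before it, so every ordering starts there.
Enumerating by repeatedly choosing an available operation (one whose prerequisites are all placed) gives 3 distinct complete orderings.

3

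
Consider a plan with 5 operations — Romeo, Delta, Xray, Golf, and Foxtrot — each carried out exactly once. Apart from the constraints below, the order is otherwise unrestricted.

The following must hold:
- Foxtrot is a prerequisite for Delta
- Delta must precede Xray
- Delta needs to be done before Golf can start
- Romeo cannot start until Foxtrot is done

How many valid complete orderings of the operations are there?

8

Foxtrot is the only operation with nothing required before it, so every ordering starts there.
Counting all ways to extend the partial order to a total order gives 8.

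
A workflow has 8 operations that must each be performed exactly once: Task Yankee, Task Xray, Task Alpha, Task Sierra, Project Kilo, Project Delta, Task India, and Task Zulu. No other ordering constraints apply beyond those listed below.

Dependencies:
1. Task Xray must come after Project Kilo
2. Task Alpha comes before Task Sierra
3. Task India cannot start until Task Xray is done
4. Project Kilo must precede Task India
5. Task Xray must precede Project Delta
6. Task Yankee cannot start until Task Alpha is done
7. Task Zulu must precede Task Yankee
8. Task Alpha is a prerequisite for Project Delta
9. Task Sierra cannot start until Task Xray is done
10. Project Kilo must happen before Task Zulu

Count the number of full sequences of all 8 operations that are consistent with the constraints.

348

The operations with no prerequisites are Task Alpha, Project Kilo; any of them can be placed first.
Counting all ways to extend the partial order to a total order gives 348.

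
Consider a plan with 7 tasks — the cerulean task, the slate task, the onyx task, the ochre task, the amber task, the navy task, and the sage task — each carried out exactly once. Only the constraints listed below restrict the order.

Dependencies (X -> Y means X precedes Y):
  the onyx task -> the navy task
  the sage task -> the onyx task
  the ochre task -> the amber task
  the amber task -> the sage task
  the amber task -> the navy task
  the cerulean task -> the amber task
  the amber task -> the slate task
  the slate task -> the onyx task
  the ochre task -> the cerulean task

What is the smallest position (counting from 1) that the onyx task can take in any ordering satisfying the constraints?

6

Working backwards through the constraints from the onyx task, its full set of required predecessors is the cerulean task, the slate task, the ochre task, the amber task, the sage task — 5 of them.
So at minimum 5 tasks come before the onyx task, putting the onyx task no earlier than position 6. That position is achievable by scheduling exactly those predecessors first.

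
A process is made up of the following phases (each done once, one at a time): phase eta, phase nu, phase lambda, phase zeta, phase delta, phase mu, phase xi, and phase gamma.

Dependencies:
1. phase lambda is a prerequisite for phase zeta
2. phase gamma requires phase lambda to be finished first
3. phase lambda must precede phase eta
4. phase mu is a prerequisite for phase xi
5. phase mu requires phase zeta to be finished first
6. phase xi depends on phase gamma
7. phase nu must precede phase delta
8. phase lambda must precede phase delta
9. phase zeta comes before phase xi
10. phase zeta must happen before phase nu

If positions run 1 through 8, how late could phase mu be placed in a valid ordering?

The only phase forced after phase mu (directly or by a chain) is phase xi.
With 1 mandatory successor out of 8 phases total, the latest slot for phase mu is 8−1 = 7, and it's reachable by doing all non-successors before phase mu.

7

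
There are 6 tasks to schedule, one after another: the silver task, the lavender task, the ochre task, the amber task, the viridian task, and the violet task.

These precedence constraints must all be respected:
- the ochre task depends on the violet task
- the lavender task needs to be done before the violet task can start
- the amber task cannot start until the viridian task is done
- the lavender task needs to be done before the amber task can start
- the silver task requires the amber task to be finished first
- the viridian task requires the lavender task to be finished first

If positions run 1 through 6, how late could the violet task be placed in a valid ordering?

The only task forced after the violet task (directly or by a chain) is the ochre task.
With 1 mandatory successor out of 6 tasks total, the latest slot for the violet task is 6−1 = 5, and it's reachable by doing all non-successors before the violet task.

5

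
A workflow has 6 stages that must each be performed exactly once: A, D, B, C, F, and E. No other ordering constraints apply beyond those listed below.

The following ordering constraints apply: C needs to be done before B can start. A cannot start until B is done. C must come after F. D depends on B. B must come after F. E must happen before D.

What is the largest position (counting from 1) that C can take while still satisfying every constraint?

The stages that are forced after C, directly or by a chain of constraints, are A, D, B. That's 3 stages.
With 3 mandatory successors out of 6 stages total, the latest slot for C is 6−3 = 3, and it's reachable by doing all non-successors before C.

3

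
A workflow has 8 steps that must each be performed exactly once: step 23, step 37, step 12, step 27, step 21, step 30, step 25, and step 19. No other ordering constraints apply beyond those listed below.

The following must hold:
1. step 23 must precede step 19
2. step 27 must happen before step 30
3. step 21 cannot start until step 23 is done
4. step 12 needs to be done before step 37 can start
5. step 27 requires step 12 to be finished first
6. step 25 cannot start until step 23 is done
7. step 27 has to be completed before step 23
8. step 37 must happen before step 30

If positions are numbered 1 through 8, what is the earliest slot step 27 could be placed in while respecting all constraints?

2

The only step forced before step 27 (directly or transitively) is step 12.
So at minimum 1 step comes before step 27, putting step 27 no earlier than position 2. That position is achievable by scheduling exactly that predecessor first.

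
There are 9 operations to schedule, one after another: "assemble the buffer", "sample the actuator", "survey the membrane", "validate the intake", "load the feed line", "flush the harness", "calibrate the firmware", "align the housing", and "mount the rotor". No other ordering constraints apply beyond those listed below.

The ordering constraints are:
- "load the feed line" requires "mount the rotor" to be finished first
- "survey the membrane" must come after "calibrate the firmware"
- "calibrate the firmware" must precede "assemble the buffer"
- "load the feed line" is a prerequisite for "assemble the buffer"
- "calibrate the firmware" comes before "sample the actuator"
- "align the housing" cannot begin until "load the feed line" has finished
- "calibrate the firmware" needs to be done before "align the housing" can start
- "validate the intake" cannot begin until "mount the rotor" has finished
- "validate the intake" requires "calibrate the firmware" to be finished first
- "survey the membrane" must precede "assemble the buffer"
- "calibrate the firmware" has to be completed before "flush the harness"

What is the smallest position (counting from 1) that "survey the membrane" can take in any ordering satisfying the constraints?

2

Working backwards through the constraints from "survey the membrane", its only required predecessor is "calibrate the firmware".
With 1 mandatory predecessor, the earliest "survey the membrane" can sit is position 1+1 = 2, and placing just that one first achieves it.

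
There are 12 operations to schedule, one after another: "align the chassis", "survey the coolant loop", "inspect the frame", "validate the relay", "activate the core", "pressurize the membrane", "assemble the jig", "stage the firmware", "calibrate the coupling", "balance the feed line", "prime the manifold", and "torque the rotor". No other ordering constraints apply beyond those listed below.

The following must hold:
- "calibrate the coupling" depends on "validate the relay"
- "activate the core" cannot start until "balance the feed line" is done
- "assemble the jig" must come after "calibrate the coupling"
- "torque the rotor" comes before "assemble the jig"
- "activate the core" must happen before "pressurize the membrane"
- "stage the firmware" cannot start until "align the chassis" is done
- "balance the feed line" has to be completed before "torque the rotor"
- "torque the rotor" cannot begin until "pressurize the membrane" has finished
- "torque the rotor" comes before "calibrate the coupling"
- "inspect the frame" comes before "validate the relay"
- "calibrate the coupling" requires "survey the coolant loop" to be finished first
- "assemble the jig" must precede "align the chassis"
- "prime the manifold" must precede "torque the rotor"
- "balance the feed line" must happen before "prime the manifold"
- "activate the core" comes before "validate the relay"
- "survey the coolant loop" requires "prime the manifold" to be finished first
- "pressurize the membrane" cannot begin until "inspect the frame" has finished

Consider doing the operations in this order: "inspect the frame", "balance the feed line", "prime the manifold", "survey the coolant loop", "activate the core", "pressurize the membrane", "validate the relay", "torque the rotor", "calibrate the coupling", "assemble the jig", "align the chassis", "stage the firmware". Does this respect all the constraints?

Every stated constraint is respected: "balance the feed line" sits at position 2, ahead of "torque the rotor" at position 8, and each of the other listed pairs likewise has the predecessor earlier in the sequence.

Yes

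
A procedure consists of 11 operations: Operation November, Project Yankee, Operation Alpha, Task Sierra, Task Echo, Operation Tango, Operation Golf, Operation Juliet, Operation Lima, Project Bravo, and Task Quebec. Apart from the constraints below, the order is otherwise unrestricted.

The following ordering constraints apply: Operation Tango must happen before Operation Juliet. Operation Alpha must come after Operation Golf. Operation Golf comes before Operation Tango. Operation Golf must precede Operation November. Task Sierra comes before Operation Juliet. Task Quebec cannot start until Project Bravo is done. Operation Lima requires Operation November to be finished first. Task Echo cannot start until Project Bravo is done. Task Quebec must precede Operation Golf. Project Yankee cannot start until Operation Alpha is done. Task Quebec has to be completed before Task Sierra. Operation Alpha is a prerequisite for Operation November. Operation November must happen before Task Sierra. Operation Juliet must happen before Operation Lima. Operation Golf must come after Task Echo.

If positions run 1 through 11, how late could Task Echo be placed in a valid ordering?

3

Following every chain forward from Task Echo, the operations that must come later are Operation November, Project Yankee, Operation Alpha, Task Sierra, Operation Tango, Operation Golf, Operation Juliet, Operation Lima — 8 of them.
With 8 mandatory successors out of 11 operations total, the latest slot for Task Echo is 11−8 = 3, and it's reachable by doing all non-successors before Task Echo.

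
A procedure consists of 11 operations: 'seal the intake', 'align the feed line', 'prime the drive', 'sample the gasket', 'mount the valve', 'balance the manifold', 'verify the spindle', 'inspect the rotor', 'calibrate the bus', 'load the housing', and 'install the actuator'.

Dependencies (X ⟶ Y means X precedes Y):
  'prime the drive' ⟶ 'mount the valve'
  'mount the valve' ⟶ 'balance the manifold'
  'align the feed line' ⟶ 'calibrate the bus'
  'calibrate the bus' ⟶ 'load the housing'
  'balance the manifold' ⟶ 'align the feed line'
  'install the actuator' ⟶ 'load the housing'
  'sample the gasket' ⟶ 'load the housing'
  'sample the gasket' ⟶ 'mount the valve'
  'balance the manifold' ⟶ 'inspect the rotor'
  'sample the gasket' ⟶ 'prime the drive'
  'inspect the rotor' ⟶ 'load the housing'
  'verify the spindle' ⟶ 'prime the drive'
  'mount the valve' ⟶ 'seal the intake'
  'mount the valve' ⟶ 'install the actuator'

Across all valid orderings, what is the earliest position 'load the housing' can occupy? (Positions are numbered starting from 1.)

Working backwards through the constraints from 'load the housing', its full set of required predecessors is 'align the feed line', 'prime the drive', 'sample the gasket', 'mount the valve', 'balance the manifold', 'verify the spindle', 'inspect the rotor', 'calibrate the bus', 'install the actuator' — 9 of them.
With 9 mandatory predecessors, the earliest 'load the housing' can sit is position 9+1 = 10, and placing just those 9 first achieves it.

10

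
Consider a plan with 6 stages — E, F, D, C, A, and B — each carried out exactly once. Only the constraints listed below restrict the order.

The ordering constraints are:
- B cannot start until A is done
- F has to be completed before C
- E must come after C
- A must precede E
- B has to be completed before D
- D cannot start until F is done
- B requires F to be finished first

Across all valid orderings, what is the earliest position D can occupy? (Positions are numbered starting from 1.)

4

Working backwards through the constraints from D, its full set of required predecessors is F, A, B — 3 of them.
So at minimum 3 stages come before D, putting D no earlier than position 4. That position is achievable by scheduling exactly those predecessors first.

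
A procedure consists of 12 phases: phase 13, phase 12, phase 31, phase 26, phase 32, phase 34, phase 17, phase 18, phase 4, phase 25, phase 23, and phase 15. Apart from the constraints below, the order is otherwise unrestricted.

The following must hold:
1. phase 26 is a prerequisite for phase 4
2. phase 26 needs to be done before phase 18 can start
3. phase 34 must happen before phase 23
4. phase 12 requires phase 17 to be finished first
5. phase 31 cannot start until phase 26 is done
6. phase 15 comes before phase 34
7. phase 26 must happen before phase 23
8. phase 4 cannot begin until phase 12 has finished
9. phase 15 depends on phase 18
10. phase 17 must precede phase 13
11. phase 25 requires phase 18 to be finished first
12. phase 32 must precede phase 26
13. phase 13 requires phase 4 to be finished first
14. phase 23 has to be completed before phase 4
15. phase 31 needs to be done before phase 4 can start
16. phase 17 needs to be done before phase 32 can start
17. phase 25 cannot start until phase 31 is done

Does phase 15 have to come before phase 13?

Yes

There is a constraint chain phase 15 → phase 34 → phase 23 → phase 4 → phase 13.
Hence phase 15 necessarily comes before phase 13.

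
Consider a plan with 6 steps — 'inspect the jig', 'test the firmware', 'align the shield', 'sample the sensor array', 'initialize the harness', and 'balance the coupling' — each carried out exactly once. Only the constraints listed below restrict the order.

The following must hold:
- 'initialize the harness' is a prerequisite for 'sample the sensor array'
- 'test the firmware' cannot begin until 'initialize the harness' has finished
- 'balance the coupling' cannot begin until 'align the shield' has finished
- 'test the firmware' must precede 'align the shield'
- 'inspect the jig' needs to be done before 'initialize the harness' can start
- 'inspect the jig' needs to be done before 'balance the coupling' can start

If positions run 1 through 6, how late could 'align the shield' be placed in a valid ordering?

5

Following the constraints forward from 'align the shield', its only required successor is 'balance the coupling'.
So at least 1 step follows 'align the shield', putting 'align the shield' no later than position 5. That position is achievable by scheduling everything else first.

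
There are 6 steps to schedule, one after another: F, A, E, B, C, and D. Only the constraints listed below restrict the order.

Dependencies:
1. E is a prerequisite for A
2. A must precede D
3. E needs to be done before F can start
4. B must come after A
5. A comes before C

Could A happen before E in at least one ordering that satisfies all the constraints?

There is a dependency chain E → A, so A always comes after E.
Hence A can never be scheduled before E.

No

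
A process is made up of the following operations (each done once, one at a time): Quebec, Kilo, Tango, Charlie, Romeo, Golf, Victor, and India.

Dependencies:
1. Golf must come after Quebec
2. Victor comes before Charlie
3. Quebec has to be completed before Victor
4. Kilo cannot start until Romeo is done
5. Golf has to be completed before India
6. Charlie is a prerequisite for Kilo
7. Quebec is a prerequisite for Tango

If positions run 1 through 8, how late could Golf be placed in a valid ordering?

7

The only operation forced after Golf (directly or by a chain) is India.
With 1 mandatory successor out of 8 operations total, the latest slot for Golf is 8−1 = 7, and it's reachable by doing all non-successors before Golf.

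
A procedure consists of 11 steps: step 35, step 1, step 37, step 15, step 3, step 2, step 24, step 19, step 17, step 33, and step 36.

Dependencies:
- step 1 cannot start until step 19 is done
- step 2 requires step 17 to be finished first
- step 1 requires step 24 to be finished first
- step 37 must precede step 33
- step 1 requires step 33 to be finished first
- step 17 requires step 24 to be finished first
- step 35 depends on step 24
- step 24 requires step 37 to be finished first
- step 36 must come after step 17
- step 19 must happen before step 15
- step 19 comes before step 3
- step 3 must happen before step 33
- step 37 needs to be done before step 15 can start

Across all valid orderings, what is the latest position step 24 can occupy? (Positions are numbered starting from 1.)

6

The steps that are forced after step 24, directly or by a chain of constraints, are step 35, step 1, step 2, step 17, step 36. That's 5 steps.
With 5 mandatory successors out of 11 steps total, the latest slot for step 24 is 11−5 = 6, and it's reachable by doing all non-successors before step 24.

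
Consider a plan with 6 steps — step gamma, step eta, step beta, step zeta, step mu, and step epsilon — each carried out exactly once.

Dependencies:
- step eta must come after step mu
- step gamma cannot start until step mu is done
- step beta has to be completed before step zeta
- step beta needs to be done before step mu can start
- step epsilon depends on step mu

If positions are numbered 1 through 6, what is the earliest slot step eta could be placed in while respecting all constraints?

Every step that must precede step eta has to come before it. Tracing all chains that end at step eta, those steps are: step beta, step mu — 2 in total.
So at minimum 2 steps come before step eta, putting step eta no earlier than position 3. That position is achievable by scheduling exactly those predecessors first.

3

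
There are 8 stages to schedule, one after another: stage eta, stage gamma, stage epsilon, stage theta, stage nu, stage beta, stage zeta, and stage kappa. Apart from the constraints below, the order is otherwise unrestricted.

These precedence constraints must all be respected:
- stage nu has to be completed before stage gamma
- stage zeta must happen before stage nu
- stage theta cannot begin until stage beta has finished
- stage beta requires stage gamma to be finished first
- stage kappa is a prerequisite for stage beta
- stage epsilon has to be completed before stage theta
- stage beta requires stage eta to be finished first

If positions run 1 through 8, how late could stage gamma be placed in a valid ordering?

6

Every stage that must follow stage gamma has to come after it. Tracing all chains starting from stage gamma, those stages are: stage theta, stage beta — 2 in total.
So at least 2 stages follow stage gamma, putting stage gamma no later than position 6. That position is achievable by scheduling everything else first.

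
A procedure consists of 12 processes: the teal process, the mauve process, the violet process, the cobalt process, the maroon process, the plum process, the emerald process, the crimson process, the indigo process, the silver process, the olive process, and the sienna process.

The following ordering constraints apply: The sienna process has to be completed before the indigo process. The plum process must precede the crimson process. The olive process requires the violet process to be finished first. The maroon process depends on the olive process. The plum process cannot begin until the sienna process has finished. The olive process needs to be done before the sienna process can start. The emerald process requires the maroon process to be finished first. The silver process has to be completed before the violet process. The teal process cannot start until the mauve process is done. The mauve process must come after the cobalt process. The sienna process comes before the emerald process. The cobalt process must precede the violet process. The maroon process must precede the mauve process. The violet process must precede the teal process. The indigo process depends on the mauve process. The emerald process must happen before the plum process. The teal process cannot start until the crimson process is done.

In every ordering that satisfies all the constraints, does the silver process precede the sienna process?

Following the dependencies: the silver process → the violet process → the olive process → the sienna process.
Hence the silver process necessarily comes before the sienna process.

Yes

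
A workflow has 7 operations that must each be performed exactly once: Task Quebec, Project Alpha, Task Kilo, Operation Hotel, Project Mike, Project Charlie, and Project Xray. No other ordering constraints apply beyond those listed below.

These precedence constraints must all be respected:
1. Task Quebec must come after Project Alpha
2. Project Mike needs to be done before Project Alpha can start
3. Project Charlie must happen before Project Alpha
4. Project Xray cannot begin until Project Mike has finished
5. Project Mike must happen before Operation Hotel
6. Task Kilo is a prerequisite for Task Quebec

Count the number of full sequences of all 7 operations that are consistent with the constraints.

The operations with no prerequisites are Task Kilo, Project Mike, Project Charlie; any of them can be placed first.
Systematically extending each partial ordering one operation at a time and counting, there are 174 complete orderings.

174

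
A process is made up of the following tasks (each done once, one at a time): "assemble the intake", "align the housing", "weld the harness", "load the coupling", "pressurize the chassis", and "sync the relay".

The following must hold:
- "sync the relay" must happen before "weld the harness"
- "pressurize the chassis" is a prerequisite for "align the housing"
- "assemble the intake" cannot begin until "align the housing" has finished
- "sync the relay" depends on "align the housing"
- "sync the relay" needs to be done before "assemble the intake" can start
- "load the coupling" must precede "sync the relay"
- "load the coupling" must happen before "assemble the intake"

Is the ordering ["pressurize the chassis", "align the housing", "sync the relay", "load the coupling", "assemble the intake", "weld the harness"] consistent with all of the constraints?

Here "load the coupling" comes after "sync the relay".
That contradicts the constraint that "load the coupling" must precede "sync the relay".

No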